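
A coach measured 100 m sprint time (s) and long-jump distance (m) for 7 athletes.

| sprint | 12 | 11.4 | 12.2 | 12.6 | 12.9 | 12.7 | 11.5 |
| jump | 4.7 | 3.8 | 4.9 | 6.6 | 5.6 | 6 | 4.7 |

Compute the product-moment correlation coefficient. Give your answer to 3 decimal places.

0.848

n = 7, Σx = 85.3, Σy = 36.3, Σx² = 1041.51, Σy² = 193.55, Σxy = 445.15
nΣxy − ΣxΣy = 3116.05 − 3096.39 = 19.66
nΣx² − (Σx)² = 7290.57 − 7276.09 = 14.48; nΣy² − (Σy)² = 1354.85 − 1317.69 = 37.16
r = 19.66 / √(14.48 × 37.16) = 19.66 / 23.1965 ≈ 0.848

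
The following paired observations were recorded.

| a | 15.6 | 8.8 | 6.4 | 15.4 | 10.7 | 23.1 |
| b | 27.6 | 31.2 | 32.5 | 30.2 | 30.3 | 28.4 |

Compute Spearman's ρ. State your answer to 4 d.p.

Rank a: 5, 2, 1, 4, 3, 6
Rank b: 1, 5, 6, 3, 4, 2
d = rank(a) − rank(b): 4, -3, -5, 1, -1, 4; Σd² = 68
ρ = 1 − 6Σd² / [n(n²−1)] = 1 − 6×68 / (6×35) = 1 − 408/210 ≈ -0.9429

-0.9429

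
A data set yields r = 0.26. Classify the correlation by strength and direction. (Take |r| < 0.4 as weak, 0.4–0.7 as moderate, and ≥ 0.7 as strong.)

weak positive

r = 0.26 > 0 so the relationship is positive.
|r| = 0.26, which falls in the weak range.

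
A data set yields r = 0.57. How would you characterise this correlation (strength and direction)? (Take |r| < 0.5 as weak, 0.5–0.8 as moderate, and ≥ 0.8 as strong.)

r = 0.57 > 0 so the relationship is positive.
|r| = 0.57, which falls in the moderate range.

moderate positive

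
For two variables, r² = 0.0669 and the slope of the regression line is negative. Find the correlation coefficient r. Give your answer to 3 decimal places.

|r| = √0.0669 = 0.259
The association is negative, so r = −0.259.

-0.259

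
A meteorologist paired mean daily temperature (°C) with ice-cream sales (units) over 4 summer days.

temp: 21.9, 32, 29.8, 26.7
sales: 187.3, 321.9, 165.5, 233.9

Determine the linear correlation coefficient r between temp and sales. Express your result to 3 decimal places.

n = 4, Σx = 110.4, Σy = 908.6, Σx² = 3104.54, Σy² = 220800.36, Σxy = 25579.7
nΣxy − ΣxΣy = 102318.8 − 100309.44 = 2009.36
nΣx² − (Σx)² = 12418.16 − 12188.16 = 230; nΣy² − (Σy)² = 883201.44 − 825553.96 = 57647.48
r = 2009.36 / √(230 × 57647.48) = 2009.36 / 3641.2800 ≈ 0.552

0.552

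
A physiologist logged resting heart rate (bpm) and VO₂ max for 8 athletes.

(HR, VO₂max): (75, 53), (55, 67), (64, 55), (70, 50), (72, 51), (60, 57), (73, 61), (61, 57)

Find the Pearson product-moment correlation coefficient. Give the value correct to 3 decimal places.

-0.625

n = 8, Σx = 530, Σy = 451, Σx² = 35480, Σy² = 25643, Σxy = 29702
nΣxy − ΣxΣy = 237616 − 239030 = -1414
nΣx² − (Σx)² = 283840 − 280900 = 2940; nΣy² − (Σy)² = 205144 − 203401 = 1743
r = -1414 / √(2940 × 1743) = -1414 / 2263.7182 ≈ -0.625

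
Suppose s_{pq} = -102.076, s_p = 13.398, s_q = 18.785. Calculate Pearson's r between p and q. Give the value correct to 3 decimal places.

-0.406

r = Cov(p,q) / (s_p · s_q) = -102.076 / (13.398 × 18.785)
  = -102.076 / 251.6814 ≈ -0.406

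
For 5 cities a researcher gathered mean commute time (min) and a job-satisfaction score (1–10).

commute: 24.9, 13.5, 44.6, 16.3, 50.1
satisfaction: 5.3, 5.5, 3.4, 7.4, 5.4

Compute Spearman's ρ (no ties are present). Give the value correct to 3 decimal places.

-0.600

Rank commute: 3, 1, 4, 2, 5
Rank satisfaction: 2, 4, 1, 5, 3
d = rank(commute) − rank(satisfaction): 1, -3, 3, -3, 2; Σd² = 32
ρ = 1 − 6Σd² / [n(n²−1)] = 1 − 6×32 / (5×24) = 1 − 192/120 ≈ -0.600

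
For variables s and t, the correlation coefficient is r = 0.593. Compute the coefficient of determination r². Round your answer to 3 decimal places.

0.352

r² = (0.593)² = 0.352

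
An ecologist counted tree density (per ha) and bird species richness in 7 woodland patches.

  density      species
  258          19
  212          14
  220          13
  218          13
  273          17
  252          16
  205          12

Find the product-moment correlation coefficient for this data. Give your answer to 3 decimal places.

0.894

n = 7, Σx = 1638, Σy = 104, Σx² = 387490, Σy² = 1584, Σxy = 24697
nΣxy − ΣxΣy = 172879 − 170352 = 2527
nΣx² − (Σx)² = 2712430 − 2683044 = 29386; nΣy² − (Σy)² = 11088 − 10816 = 272
r = 2527 / √(29386 × 272) = 2527 / 2827.1880 ≈ 0.894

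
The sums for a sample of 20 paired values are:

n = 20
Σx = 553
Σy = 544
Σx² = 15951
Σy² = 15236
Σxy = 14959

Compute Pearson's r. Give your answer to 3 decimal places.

-0.153

r = (nΣxy − ΣxΣy) / √[(nΣx² − (Σx)²)(nΣy² − (Σy)²)]
Numerator: 20×14959 − 553×544 = -1652
Denominator: √[(319020 − 305809)(304720 − 295936)] = √[13211 × 8784] = 10772.4382
r = -1652 / 10772.4382 ≈ -0.153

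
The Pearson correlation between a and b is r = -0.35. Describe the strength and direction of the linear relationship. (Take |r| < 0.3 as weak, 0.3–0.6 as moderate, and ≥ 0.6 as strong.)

r = -0.35 < 0 so the relationship is negative.
|r| = 0.35, which falls in the moderate range.

moderate negative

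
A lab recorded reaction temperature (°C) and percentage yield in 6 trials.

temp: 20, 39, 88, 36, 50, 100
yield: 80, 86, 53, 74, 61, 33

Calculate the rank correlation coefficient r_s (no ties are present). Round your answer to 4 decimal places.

-0.8286

Rank temp: 1, 3, 5, 2, 4, 6
Rank yield: 5, 6, 2, 4, 3, 1
d = rank(temp) − rank(yield): -4, -3, 3, -2, 1, 5; Σd² = 64
ρ = 1 − 6Σd² / [n(n²−1)] = 1 − 6×64 / (6×35) = 1 − 384/210 ≈ -0.8286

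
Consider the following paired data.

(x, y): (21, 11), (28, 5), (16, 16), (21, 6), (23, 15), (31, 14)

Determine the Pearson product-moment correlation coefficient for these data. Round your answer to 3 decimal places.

n = 6, Σx = 140, Σy = 67, Σx² = 3412, Σy² = 859, Σxy = 1532
nΣxy − ΣxΣy = 9192 − 9380 = -188
nΣx² − (Σx)² = 20472 − 19600 = 872; nΣy² − (Σy)² = 5154 − 4489 = 665
r = -188 / √(872 × 665) = -188 / 761.4985 ≈ -0.247

-0.247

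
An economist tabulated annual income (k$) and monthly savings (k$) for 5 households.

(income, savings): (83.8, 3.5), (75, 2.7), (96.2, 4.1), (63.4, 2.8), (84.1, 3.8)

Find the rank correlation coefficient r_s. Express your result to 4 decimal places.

0.9000

Rank income: 3, 2, 5, 1, 4
Rank savings: 3, 1, 5, 2, 4
d = rank(income) − rank(savings): 0, 1, 0, -1, 0; Σd² = 2
ρ = 1 − 6Σd² / [n(n²−1)] = 1 − 6×2 / (5×24) = 1 − 12/120 ≈ 0.9000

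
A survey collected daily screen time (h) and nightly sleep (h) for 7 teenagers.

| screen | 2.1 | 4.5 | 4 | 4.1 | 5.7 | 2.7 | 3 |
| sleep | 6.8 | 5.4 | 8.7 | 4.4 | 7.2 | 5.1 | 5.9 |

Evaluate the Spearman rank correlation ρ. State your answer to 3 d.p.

Rank screen: 1, 6, 4, 5, 7, 2, 3
Rank sleep: 5, 3, 7, 1, 6, 2, 4
d = rank(screen) − rank(sleep): -4, 3, -3, 4, 1, 0, -1; Σd² = 52
ρ = 1 − 6Σd² / [n(n²−1)] = 1 − 6×52 / (7×48) = 1 − 312/336 ≈ 0.071

0.071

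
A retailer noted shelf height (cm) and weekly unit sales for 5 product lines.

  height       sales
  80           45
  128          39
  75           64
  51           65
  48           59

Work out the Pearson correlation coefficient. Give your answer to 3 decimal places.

n = 5, Σx = 382, Σy = 272, Σx² = 33314, Σy² = 15348, Σxy = 19539
nΣxy − ΣxΣy = 97695 − 103904 = -6209
nΣx² − (Σx)² = 166570 − 145924 = 20646; nΣy² − (Σy)² = 76740 − 73984 = 2756
r = -6209 / √(20646 × 2756) = -6209 / 7543.2338 ≈ -0.823

-0.823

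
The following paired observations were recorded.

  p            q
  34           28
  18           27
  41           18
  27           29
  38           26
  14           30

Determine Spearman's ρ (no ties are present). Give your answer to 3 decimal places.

-0.829

Rank p: 4, 2, 6, 3, 5, 1
Rank q: 4, 3, 1, 5, 2, 6
d = rank(p) − rank(q): 0, -1, 5, -2, 3, -5; Σd² = 64
ρ = 1 − 6Σd² / [n(n²−1)] = 1 − 6×64 / (6×35) = 1 − 384/210 ≈ -0.829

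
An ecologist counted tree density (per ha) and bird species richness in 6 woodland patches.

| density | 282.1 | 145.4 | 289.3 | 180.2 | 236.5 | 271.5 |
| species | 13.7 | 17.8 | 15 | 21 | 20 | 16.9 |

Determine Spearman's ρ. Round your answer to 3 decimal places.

-0.771

Rank density: 5, 1, 6, 2, 3, 4
Rank species: 1, 4, 2, 6, 5, 3
d = rank(density) − rank(species): 4, -3, 4, -4, -2, 1; Σd² = 62
ρ = 1 − 6Σd² / [n(n²−1)] = 1 − 6×62 / (6×35) = 1 − 372/210 ≈ -0.771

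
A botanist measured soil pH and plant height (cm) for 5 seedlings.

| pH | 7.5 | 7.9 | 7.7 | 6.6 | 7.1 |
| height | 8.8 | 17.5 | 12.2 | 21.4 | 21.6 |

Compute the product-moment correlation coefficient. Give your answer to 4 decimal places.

-0.6004

n = 5, Σx = 36.8, Σy = 81.5, Σx² = 271.92, Σy² = 1457.05, Σxy = 592.79
nΣxy − ΣxΣy = 2963.95 − 2999.2 = -35.25
nΣx² − (Σx)² = 1359.6 − 1354.24 = 5.36; nΣy² − (Σy)² = 7285.25 − 6642.25 = 643
r = -35.25 / √(5.36 × 643) = -35.25 / 58.7067 ≈ -0.6004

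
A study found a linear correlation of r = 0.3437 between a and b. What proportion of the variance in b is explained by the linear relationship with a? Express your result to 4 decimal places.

0.1181

r² = (0.3437)² = 0.1181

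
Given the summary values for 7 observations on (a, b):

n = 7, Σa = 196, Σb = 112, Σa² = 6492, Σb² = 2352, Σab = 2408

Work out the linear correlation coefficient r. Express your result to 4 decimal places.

-0.9709

r = (nΣab − ΣaΣb) / √[(nΣa² − (Σa)²)(nΣb² − (Σb)²)]
Numerator: 7×2408 − 196×112 = -5096
Denominator: √[(45444 − 38416)(16464 − 12544)] = √[7028 × 3920] = 5248.7865
r = -5096 / 5248.7865 ≈ -0.9709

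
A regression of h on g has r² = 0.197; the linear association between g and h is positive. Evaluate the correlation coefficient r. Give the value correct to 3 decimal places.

|r| = √0.197 = 0.444
The association is positive, so r = 0.444.

0.444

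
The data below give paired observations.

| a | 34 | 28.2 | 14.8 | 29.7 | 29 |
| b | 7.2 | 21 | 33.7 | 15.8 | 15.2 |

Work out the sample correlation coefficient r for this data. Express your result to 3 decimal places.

-0.970

n = 5, Σa = 135.7, Σb = 92.9, Σa² = 3893.37, Σb² = 2109.21, Σab = 2245.82
nΣab − ΣaΣb = 11229.1 − 12606.53 = -1377.43
nΣa² − (Σa)² = 19466.85 − 18414.49 = 1052.36; nΣb² − (Σb)² = 10546.05 − 8630.41 = 1915.64
r = -1377.43 / √(1052.36 × 1915.64) = -1377.43 / 1419.8390 ≈ -0.970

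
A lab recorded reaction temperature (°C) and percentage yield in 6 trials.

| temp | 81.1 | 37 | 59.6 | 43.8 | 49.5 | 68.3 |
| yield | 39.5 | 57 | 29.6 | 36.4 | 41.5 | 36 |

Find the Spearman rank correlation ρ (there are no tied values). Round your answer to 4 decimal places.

-0.4857

Rank temp: 6, 1, 4, 2, 3, 5
Rank yield: 4, 6, 1, 3, 5, 2
d = rank(temp) − rank(yield): 2, -5, 3, -1, -2, 3; Σd² = 52
ρ = 1 − 6Σd² / [n(n²−1)] = 1 − 6×52 / (6×35) = 1 − 312/210 ≈ -0.4857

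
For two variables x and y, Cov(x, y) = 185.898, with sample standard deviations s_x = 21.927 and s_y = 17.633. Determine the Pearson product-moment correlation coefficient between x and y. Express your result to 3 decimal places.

r = Cov(x,y) / (s_x · s_y) = 185.898 / (21.927 × 17.633)
  = 185.898 / 386.6388 ≈ 0.481

0.481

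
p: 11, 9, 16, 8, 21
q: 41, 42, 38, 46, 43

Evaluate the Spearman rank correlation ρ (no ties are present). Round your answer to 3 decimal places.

Rank p: 3, 2, 4, 1, 5
Rank q: 2, 3, 1, 5, 4
d = rank(p) − rank(q): 1, -1, 3, -4, 1; Σd² = 28
ρ = 1 − 6Σd² / [n(n²−1)] = 1 − 6×28 / (5×24) = 1 − 168/120 ≈ -0.400

-0.400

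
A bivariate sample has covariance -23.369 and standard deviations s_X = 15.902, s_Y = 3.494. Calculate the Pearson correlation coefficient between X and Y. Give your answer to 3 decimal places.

-0.421

r = Cov(X,Y) / (s_X · s_Y) = -23.369 / (15.902 × 3.494)
  = -23.369 / 55.5616 ≈ -0.421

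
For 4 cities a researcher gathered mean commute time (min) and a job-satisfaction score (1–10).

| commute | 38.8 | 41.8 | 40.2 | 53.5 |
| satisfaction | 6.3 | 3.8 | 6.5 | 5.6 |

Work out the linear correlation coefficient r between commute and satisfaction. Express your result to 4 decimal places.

n = 4, Σx = 174.3, Σy = 22.2, Σx² = 7730.97, Σy² = 127.74, Σxy = 964.18
nΣxy − ΣxΣy = 3856.72 − 3869.46 = -12.74
nΣx² − (Σx)² = 30923.88 − 30380.49 = 543.39; nΣy² − (Σy)² = 510.96 − 492.84 = 18.12
r = -12.74 / √(543.39 × 18.12) = -12.74 / 99.2282 ≈ -0.1284

-0.1284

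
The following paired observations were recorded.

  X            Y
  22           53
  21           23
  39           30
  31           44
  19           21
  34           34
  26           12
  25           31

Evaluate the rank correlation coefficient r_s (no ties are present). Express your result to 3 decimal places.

Rank X: 3, 2, 8, 6, 1, 7, 5, 4
Rank Y: 8, 3, 4, 7, 2, 6, 1, 5
d = rank(X) − rank(Y): -5, -1, 4, -1, -1, 1, 4, -1; Σd² = 62
ρ = 1 − 6Σd² / [n(n²−1)] = 1 − 6×62 / (8×63) = 1 − 372/504 ≈ 0.262

0.262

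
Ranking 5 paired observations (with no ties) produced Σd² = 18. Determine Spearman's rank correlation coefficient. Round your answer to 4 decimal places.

0.1000

ρ = 1 − 6Σd² / [n(n²−1)] = 1 − 6×18 / (5×24)
  = 1 − 108/120 = 1 − 0.90000 ≈ 0.1000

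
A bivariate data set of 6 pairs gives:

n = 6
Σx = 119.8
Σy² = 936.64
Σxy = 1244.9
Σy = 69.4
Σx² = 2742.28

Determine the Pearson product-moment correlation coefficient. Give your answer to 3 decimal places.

r = (nΣxy − ΣxΣy) / √[(nΣx² − (Σx)²)(nΣy² − (Σy)²)]
Numerator: 6×1244.9 − 119.8×69.4 = -844.72
Denominator: √[(16453.68 − 14352.04)(5619.84 − 4816.36)] = √[2101.64 × 803.48] = 1299.4713
r = -844.72 / 1299.4713 ≈ -0.650

-0.650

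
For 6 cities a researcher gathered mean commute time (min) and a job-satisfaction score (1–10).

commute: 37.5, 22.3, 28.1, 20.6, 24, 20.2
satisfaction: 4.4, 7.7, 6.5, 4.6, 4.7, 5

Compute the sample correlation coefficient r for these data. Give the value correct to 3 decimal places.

-0.216

n = 6, Σx = 152.7, Σy = 32.9, Σx² = 4101.55, Σy² = 189.15, Σxy = 827.92
nΣxy − ΣxΣy = 4967.52 − 5023.83 = -56.31
nΣx² − (Σx)² = 24609.3 − 23317.29 = 1292.01; nΣy² − (Σy)² = 1134.9 − 1082.41 = 52.49
r = -56.31 / √(1292.01 × 52.49) = -56.31 / 260.4181 ≈ -0.216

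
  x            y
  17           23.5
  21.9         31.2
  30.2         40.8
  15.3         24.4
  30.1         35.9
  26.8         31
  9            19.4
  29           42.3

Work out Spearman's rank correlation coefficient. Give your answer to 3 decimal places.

Rank x: 3, 4, 8, 2, 7, 5, 1, 6
Rank y: 2, 5, 7, 3, 6, 4, 1, 8
d = rank(x) − rank(y): 1, -1, 1, -1, 1, 1, 0, -2; Σd² = 10
ρ = 1 − 6Σd² / [n(n²−1)] = 1 − 6×10 / (8×63) = 1 − 60/504 ≈ 0.881

0.881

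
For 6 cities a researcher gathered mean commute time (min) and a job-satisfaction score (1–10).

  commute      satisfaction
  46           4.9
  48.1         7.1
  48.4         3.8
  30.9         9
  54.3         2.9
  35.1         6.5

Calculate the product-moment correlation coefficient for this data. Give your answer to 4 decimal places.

n = 6, Σx = 262.8, Σy = 34.2, Σx² = 11907.48, Σy² = 220.52, Σxy = 1414.55
nΣxy − ΣxΣy = 8487.3 − 8987.76 = -500.46
nΣx² − (Σx)² = 71444.88 − 69063.84 = 2381.04; nΣy² − (Σy)² = 1323.12 − 1169.64 = 153.48
r = -500.46 / √(2381.04 × 153.48) = -500.46 / 604.5180 ≈ -0.8279

-0.8279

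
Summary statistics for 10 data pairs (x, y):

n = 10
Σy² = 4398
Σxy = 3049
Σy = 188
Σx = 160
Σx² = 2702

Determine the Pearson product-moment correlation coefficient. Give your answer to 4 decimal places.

r = (nΣxy − ΣxΣy) / √[(nΣx² − (Σx)²)(nΣy² − (Σy)²)]
Numerator: 10×3049 − 160×188 = 410
Denominator: √[(27020 − 25600)(43980 − 35344)] = √[1420 × 8636] = 3501.8738
r = 410 / 3501.8738 ≈ 0.1171

0.1171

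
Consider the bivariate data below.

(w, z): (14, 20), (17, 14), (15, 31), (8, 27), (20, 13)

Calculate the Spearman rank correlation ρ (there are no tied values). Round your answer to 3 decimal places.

-0.700

Rank w: 2, 4, 3, 1, 5
Rank z: 3, 2, 5, 4, 1
d = rank(w) − rank(z): -1, 2, -2, -3, 4; Σd² = 34
ρ = 1 − 6Σd² / [n(n²−1)] = 1 − 6×34 / (5×24) = 1 − 204/120 ≈ -0.700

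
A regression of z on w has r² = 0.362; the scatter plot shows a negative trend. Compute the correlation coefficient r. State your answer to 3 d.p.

-0.602

|r| = √0.362 = 0.602
The association is negative, so r = −0.602.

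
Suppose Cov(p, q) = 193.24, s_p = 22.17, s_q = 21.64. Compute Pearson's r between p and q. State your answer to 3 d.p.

r = Cov(p,q) / (s_p · s_q) = 193.24 / (22.17 × 21.64)
  = 193.24 / 479.7588 ≈ 0.403

0.403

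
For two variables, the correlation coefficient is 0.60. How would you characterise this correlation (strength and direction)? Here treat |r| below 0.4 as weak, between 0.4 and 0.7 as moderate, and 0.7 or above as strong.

moderate positive

r = 0.60 > 0 so the relationship is positive.
|r| = 0.60, which falls in the moderate range.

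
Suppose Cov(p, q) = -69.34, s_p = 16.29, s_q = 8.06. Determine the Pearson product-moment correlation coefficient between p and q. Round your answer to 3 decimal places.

r = Cov(p,q) / (s_p · s_q) = -69.34 / (16.29 × 8.06)
  = -69.34 / 131.2974 ≈ -0.528

-0.528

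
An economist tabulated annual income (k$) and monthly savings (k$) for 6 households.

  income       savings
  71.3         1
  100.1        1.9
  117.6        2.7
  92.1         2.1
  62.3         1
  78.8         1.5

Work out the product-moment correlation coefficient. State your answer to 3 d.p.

0.964

n = 6, Σx = 522.2, Σy = 10.2, Σx² = 47506.6, Σy² = 19.56, Σxy = 952.92
nΣxy − ΣxΣy = 5717.52 − 5326.44 = 391.08
nΣx² − (Σx)² = 285039.6 − 272692.84 = 12346.76; nΣy² − (Σy)² = 117.36 − 104.04 = 13.32
r = 391.08 / √(12346.76 × 13.32) = 391.08 / 405.5353 ≈ 0.964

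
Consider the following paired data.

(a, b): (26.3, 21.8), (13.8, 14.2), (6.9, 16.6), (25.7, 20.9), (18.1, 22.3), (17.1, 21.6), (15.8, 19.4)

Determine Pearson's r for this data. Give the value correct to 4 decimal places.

0.6704

n = 7, Σa = 123.7, Σb = 136.8, Σa² = 2459.89, Σb² = 2729.46, Σab = 2500.48
nΣab − ΣaΣb = 17503.36 − 16922.16 = 581.2
nΣa² − (Σa)² = 17219.23 − 15301.69 = 1917.54; nΣb² − (Σb)² = 19106.22 − 18714.24 = 391.98
r = 581.2 / √(1917.54 × 391.98) = 581.2 / 866.9702 ≈ 0.6704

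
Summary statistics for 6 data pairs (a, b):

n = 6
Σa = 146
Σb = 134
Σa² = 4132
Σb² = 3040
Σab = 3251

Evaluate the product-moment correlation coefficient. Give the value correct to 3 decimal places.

r = (nΣab − ΣaΣb) / √[(nΣa² − (Σa)²)(nΣb² − (Σb)²)]
Numerator: 6×3251 − 146×134 = -58
Denominator: √[(24792 − 21316)(18240 − 17956)] = √[3476 × 284] = 993.5713
r = -58 / 993.5713 ≈ -0.058

-0.058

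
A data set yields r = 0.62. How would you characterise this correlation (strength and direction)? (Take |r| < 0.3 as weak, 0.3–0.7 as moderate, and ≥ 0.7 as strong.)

moderate positive

r = 0.62 > 0 so the relationship is positive.
|r| = 0.62, which falls in the moderate range.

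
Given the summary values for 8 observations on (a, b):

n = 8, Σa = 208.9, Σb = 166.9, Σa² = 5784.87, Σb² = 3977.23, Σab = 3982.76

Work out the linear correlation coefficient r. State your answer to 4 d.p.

r = (nΣab − ΣaΣb) / √[(nΣa² − (Σa)²)(nΣb² − (Σb)²)]
Numerator: 8×3982.76 − 208.9×166.9 = -3003.33
Denominator: √[(46278.96 − 43639.21)(31817.84 − 27855.61)] = √[2639.75 × 3962.23] = 3234.0836
r = -3003.33 / 3234.0836 ≈ -0.9286

-0.9286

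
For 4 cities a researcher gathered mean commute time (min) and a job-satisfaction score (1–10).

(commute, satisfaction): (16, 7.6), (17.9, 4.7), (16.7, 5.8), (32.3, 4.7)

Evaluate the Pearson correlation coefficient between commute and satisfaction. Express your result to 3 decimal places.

n = 4, Σx = 82.9, Σy = 22.8, Σx² = 1898.59, Σy² = 135.58, Σxy = 454.4
nΣxy − ΣxΣy = 1817.6 − 1890.12 = -72.52
nΣx² − (Σx)² = 7594.36 − 6872.41 = 721.95; nΣy² − (Σy)² = 542.32 − 519.84 = 22.48
r = -72.52 / √(721.95 × 22.48) = -72.52 / 127.3948 ≈ -0.569

-0.569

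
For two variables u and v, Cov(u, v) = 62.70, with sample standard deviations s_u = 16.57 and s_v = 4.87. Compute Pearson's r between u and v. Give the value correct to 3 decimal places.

0.777

r = Cov(u,v) / (s_u · s_v) = 62.70 / (16.57 × 4.87)
  = 62.70 / 80.6959 ≈ 0.777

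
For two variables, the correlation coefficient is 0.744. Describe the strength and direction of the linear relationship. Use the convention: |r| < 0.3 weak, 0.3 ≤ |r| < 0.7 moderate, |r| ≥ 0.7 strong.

r = 0.744 > 0 so the relationship is positive.
|r| = 0.744, which falls in the strong range.

strong positive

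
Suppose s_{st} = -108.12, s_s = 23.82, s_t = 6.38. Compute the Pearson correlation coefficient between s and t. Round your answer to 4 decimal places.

r = Cov(s,t) / (s_s · s_t) = -108.12 / (23.82 × 6.38)
  = -108.12 / 151.9716 ≈ -0.7114

-0.7114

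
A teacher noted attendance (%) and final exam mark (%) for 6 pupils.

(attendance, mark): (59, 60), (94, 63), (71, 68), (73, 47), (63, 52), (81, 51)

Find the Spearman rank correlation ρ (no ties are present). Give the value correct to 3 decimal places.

-0.086

Rank attendance: 1, 6, 3, 4, 2, 5
Rank mark: 4, 5, 6, 1, 3, 2
d = rank(attendance) − rank(mark): -3, 1, -3, 3, -1, 3; Σd² = 38
ρ = 1 − 6Σd² / [n(n²−1)] = 1 − 6×38 / (6×35) = 1 − 228/210 ≈ -0.086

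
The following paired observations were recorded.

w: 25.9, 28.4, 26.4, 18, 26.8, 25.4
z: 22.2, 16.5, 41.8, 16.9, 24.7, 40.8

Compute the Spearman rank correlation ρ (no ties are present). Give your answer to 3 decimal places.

Rank w: 3, 6, 4, 1, 5, 2
Rank z: 3, 1, 6, 2, 4, 5
d = rank(w) − rank(z): 0, 5, -2, -1, 1, -3; Σd² = 40
ρ = 1 − 6Σd² / [n(n²−1)] = 1 − 6×40 / (6×35) = 1 − 240/210 ≈ -0.143

-0.143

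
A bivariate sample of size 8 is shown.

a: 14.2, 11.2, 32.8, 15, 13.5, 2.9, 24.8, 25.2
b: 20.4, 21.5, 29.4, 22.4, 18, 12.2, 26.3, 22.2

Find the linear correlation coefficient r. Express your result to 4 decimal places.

n = 8, Σa = 139.6, Σb = 172.4, Σa² = 3068.66, Σb² = 3901.9, Σab = 3320.86
nΣab − ΣaΣb = 26566.88 − 24067.04 = 2499.84
nΣa² − (Σa)² = 24549.28 − 19488.16 = 5061.12; nΣb² − (Σb)² = 31215.2 − 29721.76 = 1493.44
r = 2499.84 / √(5061.12 × 1493.44) = 2499.84 / 2749.2688 ≈ 0.9093

0.9093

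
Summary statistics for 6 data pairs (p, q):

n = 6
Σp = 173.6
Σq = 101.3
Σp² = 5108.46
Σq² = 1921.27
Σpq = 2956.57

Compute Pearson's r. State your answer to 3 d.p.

0.191

r = (nΣpq − ΣpΣq) / √[(nΣp² − (Σp)²)(nΣq² − (Σq)²)]
Numerator: 6×2956.57 − 173.6×101.3 = 153.74
Denominator: √[(30650.76 − 30136.96)(11527.62 − 10261.69)] = √[513.8 × 1265.93] = 806.4954
r = 153.74 / 806.4954 ≈ 0.191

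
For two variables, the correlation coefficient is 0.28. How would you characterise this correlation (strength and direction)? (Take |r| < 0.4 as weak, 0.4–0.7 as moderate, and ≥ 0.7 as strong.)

weak positive

r = 0.28 > 0 so the relationship is positive.
|r| = 0.28, which falls in the weak range.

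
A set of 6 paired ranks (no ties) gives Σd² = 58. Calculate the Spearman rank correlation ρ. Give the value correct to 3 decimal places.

-0.657

ρ = 1 − 6Σd² / [n(n²−1)] = 1 − 6×58 / (6×35)
  = 1 − 348/210 = 1 − 1.6571 ≈ -0.657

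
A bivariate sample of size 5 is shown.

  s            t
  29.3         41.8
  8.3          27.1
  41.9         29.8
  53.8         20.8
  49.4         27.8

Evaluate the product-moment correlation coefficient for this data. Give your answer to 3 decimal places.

-0.341

n = 5, Σs = 182.7, Σt = 147.3, Σs² = 8017.79, Σt² = 4575.17, Σst = 5190.65
nΣst − ΣsΣt = 25953.25 − 26911.71 = -958.46
nΣs² − (Σs)² = 40088.95 − 33379.29 = 6709.66; nΣt² − (Σt)² = 22875.85 − 21697.29 = 1178.56
r = -958.46 / √(6709.66 × 1178.56) = -958.46 / 2812.0699 ≈ -0.341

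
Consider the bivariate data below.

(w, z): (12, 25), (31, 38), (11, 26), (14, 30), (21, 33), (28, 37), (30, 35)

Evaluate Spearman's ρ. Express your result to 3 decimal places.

Rank w: 2, 7, 1, 3, 4, 5, 6
Rank z: 1, 7, 2, 3, 4, 6, 5
d = rank(w) − rank(z): 1, 0, -1, 0, 0, -1, 1; Σd² = 4
ρ = 1 − 6Σd² / [n(n²−1)] = 1 − 6×4 / (7×48) = 1 − 24/336 ≈ 0.929

0.929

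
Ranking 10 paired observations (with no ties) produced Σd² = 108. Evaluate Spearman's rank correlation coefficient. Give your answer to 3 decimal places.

0.345

ρ = 1 − 6Σd² / [n(n²−1)] = 1 − 6×108 / (10×99)
  = 1 − 648/990 = 1 − 0.6545 ≈ 0.345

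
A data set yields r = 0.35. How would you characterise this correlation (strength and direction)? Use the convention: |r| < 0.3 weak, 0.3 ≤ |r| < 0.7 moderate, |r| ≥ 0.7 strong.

r = 0.35 > 0 so the relationship is positive.
|r| = 0.35, which falls in the moderate range.

moderate positive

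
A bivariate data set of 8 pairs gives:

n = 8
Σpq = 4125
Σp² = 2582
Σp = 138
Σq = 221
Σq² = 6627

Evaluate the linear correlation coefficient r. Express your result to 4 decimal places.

0.9644

r = (nΣpq − ΣpΣq) / √[(nΣp² − (Σp)²)(nΣq² − (Σq)²)]
Numerator: 8×4125 − 138×221 = 2502
Denominator: √[(20656 − 19044)(53016 − 48841)] = √[1612 × 4175] = 2594.2436
r = 2502 / 2594.2436 ≈ 0.9644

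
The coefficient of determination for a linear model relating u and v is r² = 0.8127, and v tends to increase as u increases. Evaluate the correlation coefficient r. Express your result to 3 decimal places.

|r| = √0.8127 = 0.901
The association is positive, so r = 0.901.

0.901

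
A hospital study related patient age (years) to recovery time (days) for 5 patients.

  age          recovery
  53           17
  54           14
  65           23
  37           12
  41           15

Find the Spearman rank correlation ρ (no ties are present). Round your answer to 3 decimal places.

Rank age: 3, 4, 5, 1, 2
Rank recovery: 4, 2, 5, 1, 3
d = rank(age) − rank(recovery): -1, 2, 0, 0, -1; Σd² = 6
ρ = 1 − 6Σd² / [n(n²−1)] = 1 − 6×6 / (5×24) = 1 − 36/120 ≈ 0.700

0.700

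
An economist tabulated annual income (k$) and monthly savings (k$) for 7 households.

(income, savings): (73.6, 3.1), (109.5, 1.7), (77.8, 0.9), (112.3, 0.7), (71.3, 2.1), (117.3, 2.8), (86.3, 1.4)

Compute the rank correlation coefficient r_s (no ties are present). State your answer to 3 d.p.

-0.250

Rank income: 2, 5, 3, 6, 1, 7, 4
Rank savings: 7, 4, 2, 1, 5, 6, 3
d = rank(income) − rank(savings): -5, 1, 1, 5, -4, 1, 1; Σd² = 70
ρ = 1 − 6Σd² / [n(n²−1)] = 1 − 6×70 / (7×48) = 1 − 420/336 ≈ -0.250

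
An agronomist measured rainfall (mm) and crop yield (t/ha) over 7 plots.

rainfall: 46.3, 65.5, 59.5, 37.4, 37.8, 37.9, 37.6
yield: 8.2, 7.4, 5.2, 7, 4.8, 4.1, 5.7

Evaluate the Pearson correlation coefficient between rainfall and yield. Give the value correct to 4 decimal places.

0.3403

n = 7, Σx = 322, Σy = 42.4, Σx² = 15651.96, Σy² = 270.38, Σxy = 1986.71
nΣxy − ΣxΣy = 13906.97 − 13652.8 = 254.17
nΣx² − (Σx)² = 109563.72 − 103684 = 5879.72; nΣy² − (Σy)² = 1892.66 − 1797.76 = 94.9
r = 254.17 / √(5879.72 × 94.9) = 254.17 / 746.9842 ≈ 0.3403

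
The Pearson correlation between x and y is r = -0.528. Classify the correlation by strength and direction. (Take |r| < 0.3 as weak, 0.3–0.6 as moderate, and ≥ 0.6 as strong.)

moderate negative

r = -0.528 < 0 so the relationship is negative.
|r| = 0.528, which falls in the moderate range.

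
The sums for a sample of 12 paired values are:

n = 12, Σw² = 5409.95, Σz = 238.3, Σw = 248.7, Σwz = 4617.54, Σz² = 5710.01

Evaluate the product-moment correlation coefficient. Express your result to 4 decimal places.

r = (nΣwz − ΣwΣz) / √[(nΣw² − (Σw)²)(nΣz² − (Σz)²)]
Numerator: 12×4617.54 − 248.7×238.3 = -3854.73
Denominator: √[(64919.4 − 61851.69)(68520.12 − 56786.89)] = √[3067.71 × 11733.23] = 5999.5122
r = -3854.73 / 5999.5122 ≈ -0.6425

-0.6425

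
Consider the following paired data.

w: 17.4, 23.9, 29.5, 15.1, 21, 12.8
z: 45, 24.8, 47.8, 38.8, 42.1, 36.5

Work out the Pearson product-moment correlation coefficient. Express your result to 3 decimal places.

0.139

n = 6, Σw = 119.7, Σz = 235, Σw² = 2577.07, Σz² = 9534.98, Σwz = 4723
nΣwz − ΣwΣz = 28338 − 28129.5 = 208.5
nΣw² − (Σw)² = 15462.42 − 14328.09 = 1134.33; nΣz² − (Σz)² = 57209.88 − 55225 = 1984.88
r = 208.5 / √(1134.33 × 1984.88) = 208.5 / 1500.5029 ≈ 0.139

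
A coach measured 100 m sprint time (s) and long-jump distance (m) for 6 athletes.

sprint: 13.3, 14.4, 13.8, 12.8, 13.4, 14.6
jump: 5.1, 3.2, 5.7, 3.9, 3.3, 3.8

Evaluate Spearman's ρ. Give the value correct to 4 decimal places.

-0.3714

Rank sprint: 2, 5, 4, 1, 3, 6
Rank jump: 5, 1, 6, 4, 2, 3
d = rank(sprint) − rank(jump): -3, 4, -2, -3, 1, 3; Σd² = 48
ρ = 1 − 6Σd² / [n(n²−1)] = 1 − 6×48 / (6×35) = 1 − 288/210 ≈ -0.3714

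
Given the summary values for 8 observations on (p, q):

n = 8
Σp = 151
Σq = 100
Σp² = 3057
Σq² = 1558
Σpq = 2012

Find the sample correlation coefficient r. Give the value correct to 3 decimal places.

r = (nΣpq − ΣpΣq) / √[(nΣp² − (Σp)²)(nΣq² − (Σq)²)]
Numerator: 8×2012 − 151×100 = 996
Denominator: √[(24456 − 22801)(12464 − 10000)] = √[1655 × 2464] = 2019.3860
r = 996 / 2019.3860 ≈ 0.493

0.493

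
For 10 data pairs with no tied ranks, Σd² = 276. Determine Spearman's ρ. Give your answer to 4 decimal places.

ρ = 1 − 6Σd² / [n(n²−1)] = 1 − 6×276 / (10×99)
  = 1 − 1656/990 = 1 − 1.67273 ≈ -0.6727

-0.6727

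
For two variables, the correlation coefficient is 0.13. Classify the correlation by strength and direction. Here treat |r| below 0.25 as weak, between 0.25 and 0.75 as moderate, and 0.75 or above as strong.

weak positive

r = 0.13 > 0 so the relationship is positive.
|r| = 0.13, which falls in the weak range.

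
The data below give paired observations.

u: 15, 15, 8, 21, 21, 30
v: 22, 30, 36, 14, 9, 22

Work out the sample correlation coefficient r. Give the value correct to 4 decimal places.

n = 6, Σu = 110, Σv = 133, Σu² = 2296, Σv² = 3441, Σuv = 2211
nΣuv − ΣuΣv = 13266 − 14630 = -1364
nΣu² − (Σu)² = 13776 − 12100 = 1676; nΣv² − (Σv)² = 20646 − 17689 = 2957
r = -1364 / √(1676 × 2957) = -1364 / 2226.1923 ≈ -0.6127

-0.6127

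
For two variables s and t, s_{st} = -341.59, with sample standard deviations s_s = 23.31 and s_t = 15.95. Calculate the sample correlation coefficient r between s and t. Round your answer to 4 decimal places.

r = Cov(s,t) / (s_s · s_t) = -341.59 / (23.31 × 15.95)
  = -341.59 / 371.7945 ≈ -0.9188

-0.9188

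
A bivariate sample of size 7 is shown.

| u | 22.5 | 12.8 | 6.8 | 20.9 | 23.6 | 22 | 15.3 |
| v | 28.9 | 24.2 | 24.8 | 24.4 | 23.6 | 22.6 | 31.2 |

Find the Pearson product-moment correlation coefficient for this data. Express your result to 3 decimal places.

-0.089

n = 7, Σu = 123.9, Σv = 179.7, Σu² = 2428.19, Σv² = 4672.41, Σuv = 3170.13
nΣuv − ΣuΣv = 22190.91 − 22264.83 = -73.92
nΣu² − (Σu)² = 16997.33 − 15351.21 = 1646.12; nΣv² − (Σv)² = 32706.87 − 32292.09 = 414.78
r = -73.92 / √(1646.12 × 414.78) = -73.92 / 826.3036 ≈ -0.089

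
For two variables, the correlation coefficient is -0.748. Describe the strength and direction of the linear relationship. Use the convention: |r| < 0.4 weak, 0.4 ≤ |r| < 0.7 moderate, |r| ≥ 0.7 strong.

strong negative

r = -0.748 < 0 so the relationship is negative.
|r| = 0.748, which falls in the strong range.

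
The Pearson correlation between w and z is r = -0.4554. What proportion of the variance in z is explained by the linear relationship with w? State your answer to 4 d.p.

0.2074

r² = (-0.4554)² = 0.2074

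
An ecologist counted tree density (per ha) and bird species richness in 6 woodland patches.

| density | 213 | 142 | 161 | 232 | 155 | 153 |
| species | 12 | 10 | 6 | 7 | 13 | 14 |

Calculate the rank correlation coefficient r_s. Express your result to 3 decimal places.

-0.429

Rank density: 5, 1, 4, 6, 3, 2
Rank species: 4, 3, 1, 2, 5, 6
d = rank(density) − rank(species): 1, -2, 3, 4, -2, -4; Σd² = 50
ρ = 1 − 6Σd² / [n(n²−1)] = 1 − 6×50 / (6×35) = 1 − 300/210 ≈ -0.429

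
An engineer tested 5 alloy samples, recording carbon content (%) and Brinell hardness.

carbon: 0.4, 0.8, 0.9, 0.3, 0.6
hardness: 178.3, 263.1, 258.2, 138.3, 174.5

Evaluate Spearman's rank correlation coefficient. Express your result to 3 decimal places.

Rank carbon: 2, 4, 5, 1, 3
Rank hardness: 3, 5, 4, 1, 2
d = rank(carbon) − rank(hardness): -1, -1, 1, 0, 1; Σd² = 4
ρ = 1 − 6Σd² / [n(n²−1)] = 1 − 6×4 / (5×24) = 1 − 24/120 ≈ 0.800

0.800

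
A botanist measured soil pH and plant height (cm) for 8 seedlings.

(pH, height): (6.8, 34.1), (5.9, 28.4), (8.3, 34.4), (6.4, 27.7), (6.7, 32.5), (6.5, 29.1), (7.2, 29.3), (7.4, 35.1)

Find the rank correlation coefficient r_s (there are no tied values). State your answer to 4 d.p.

Rank pH: 5, 1, 8, 2, 4, 3, 6, 7
Rank height: 6, 2, 7, 1, 5, 3, 4, 8
d = rank(pH) − rank(height): -1, -1, 1, 1, -1, 0, 2, -1; Σd² = 10
ρ = 1 − 6Σd² / [n(n²−1)] = 1 − 6×10 / (8×63) = 1 − 60/504 ≈ 0.8810

0.8810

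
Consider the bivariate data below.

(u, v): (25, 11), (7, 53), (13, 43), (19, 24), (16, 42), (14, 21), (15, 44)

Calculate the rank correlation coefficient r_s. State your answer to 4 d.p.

-0.7143

Rank u: 7, 1, 2, 6, 5, 3, 4
Rank v: 1, 7, 5, 3, 4, 2, 6
d = rank(u) − rank(v): 6, -6, -3, 3, 1, 1, -2; Σd² = 96
ρ = 1 − 6Σd² / [n(n²−1)] = 1 − 6×96 / (7×48) = 1 − 576/336 ≈ -0.7143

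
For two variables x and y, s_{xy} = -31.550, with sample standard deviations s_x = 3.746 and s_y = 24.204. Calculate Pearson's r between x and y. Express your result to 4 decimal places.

r = Cov(x,y) / (s_x · s_y) = -31.550 / (3.746 × 24.204)
  = -31.550 / 90.6682 ≈ -0.3480

-0.3480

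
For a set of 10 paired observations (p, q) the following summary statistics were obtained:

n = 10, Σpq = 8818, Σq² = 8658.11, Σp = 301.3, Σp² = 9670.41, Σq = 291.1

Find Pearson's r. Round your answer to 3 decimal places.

r = (nΣpq − ΣpΣq) / √[(nΣp² − (Σp)²)(nΣq² − (Σq)²)]
Numerator: 10×8818 − 301.3×291.1 = 471.57
Denominator: √[(96704.1 − 90781.69)(86581.1 − 84739.21)] = √[5922.41 × 1841.89] = 3302.7909
r = 471.57 / 3302.7909 ≈ 0.143

0.143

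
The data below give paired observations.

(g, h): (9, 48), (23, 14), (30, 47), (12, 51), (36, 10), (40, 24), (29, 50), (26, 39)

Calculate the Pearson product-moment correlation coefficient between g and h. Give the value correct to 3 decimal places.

-0.543

n = 8, Σg = 205, Σh = 283, Σg² = 6067, Σh² = 12007, Σgh = 6560
nΣgh − ΣgΣh = 52480 − 58015 = -5535
nΣg² − (Σg)² = 48536 − 42025 = 6511; nΣh² − (Σh)² = 96056 − 80089 = 15967
r = -5535 / √(6511 × 15967) = -5535 / 10196.1334 ≈ -0.543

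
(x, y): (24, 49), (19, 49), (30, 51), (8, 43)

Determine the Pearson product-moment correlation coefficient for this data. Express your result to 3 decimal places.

n = 4, Σx = 81, Σy = 192, Σx² = 1901, Σy² = 9252, Σxy = 3981
nΣxy − ΣxΣy = 15924 − 15552 = 372
nΣx² − (Σx)² = 7604 − 6561 = 1043; nΣy² − (Σy)² = 37008 − 36864 = 144
r = 372 / √(1043 × 144) = 372 / 387.5461 ≈ 0.960

0.960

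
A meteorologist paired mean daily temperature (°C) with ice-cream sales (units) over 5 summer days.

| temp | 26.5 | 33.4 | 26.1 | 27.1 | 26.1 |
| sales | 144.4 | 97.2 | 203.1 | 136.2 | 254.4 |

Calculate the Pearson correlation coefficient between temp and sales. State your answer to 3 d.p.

-0.710

n = 5, Σx = 139.2, Σy = 835.3, Σx² = 3914.64, Σy² = 154818.61, Σxy = 22704.85
nΣxy − ΣxΣy = 113524.25 − 116273.76 = -2749.51
nΣx² − (Σx)² = 19573.2 − 19376.64 = 196.56; nΣy² − (Σy)² = 774093.05 − 697726.09 = 76366.96
r = -2749.51 / √(196.56 × 76366.96) = -2749.51 / 3874.3631 ≈ -0.710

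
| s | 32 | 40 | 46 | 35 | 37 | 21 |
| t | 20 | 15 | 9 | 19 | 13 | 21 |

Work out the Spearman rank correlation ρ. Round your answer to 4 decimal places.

-0.9429

Rank s: 2, 5, 6, 3, 4, 1
Rank t: 5, 3, 1, 4, 2, 6
d = rank(s) − rank(t): -3, 2, 5, -1, 2, -5; Σd² = 68
ρ = 1 − 6Σd² / [n(n²−1)] = 1 − 6×68 / (6×35) = 1 − 408/210 ≈ -0.9429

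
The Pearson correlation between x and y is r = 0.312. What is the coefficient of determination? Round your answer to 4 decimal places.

r² = (0.312)² = 0.0973

0.0973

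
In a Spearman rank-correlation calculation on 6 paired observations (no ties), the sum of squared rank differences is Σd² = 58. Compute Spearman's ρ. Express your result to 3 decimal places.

ρ = 1 − 6Σd² / [n(n²−1)] = 1 − 6×58 / (6×35)
  = 1 − 348/210 = 1 − 1.6571 ≈ -0.657

-0.657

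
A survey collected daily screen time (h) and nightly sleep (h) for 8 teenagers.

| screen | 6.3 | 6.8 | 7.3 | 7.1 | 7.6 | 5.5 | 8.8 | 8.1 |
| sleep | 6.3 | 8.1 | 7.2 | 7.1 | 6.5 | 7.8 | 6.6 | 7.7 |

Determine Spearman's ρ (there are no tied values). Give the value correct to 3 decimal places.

-0.238

Rank screen: 2, 3, 5, 4, 6, 1, 8, 7
Rank sleep: 1, 8, 5, 4, 2, 7, 3, 6
d = rank(screen) − rank(sleep): 1, -5, 0, 0, 4, -6, 5, 1; Σd² = 104
ρ = 1 − 6Σd² / [n(n²−1)] = 1 − 6×104 / (8×63) = 1 − 624/504 ≈ -0.238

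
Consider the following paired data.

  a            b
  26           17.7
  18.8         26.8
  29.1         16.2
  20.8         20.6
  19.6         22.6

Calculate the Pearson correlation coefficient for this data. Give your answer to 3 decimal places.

n = 5, Σa = 114.3, Σb = 103.9, Σa² = 2693.05, Σb² = 2229.09, Σab = 2306.9
nΣab − ΣaΣb = 11534.5 − 11875.77 = -341.27
nΣa² − (Σa)² = 13465.25 − 13064.49 = 400.76; nΣb² − (Σb)² = 11145.45 − 10795.21 = 350.24
r = -341.27 / √(400.76 × 350.24) = -341.27 / 374.6494 ≈ -0.911

-0.911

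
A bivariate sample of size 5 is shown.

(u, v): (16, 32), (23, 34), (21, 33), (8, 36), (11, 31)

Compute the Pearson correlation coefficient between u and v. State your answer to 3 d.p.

n = 5, Σu = 79, Σv = 166, Σu² = 1411, Σv² = 5526, Σuv = 2616
nΣuv − ΣuΣv = 13080 − 13114 = -34
nΣu² − (Σu)² = 7055 − 6241 = 814; nΣv² − (Σv)² = 27630 − 27556 = 74
r = -34 / √(814 × 74) = -34 / 245.4302 ≈ -0.139

-0.139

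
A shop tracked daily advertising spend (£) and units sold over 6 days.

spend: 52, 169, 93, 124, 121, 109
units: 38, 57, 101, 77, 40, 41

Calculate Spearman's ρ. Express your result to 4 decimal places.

0.3143

Rank spend: 1, 6, 2, 5, 4, 3
Rank units: 1, 4, 6, 5, 2, 3
d = rank(spend) − rank(units): 0, 2, -4, 0, 2, 0; Σd² = 24
ρ = 1 − 6Σd² / [n(n²−1)] = 1 − 6×24 / (6×35) = 1 − 144/210 ≈ 0.3143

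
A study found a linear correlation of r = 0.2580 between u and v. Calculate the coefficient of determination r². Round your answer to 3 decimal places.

0.067

r² = (0.2580)² = 0.067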